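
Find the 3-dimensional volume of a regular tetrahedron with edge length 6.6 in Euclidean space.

Volume = (√2/12) · 6.6³ = 33.8817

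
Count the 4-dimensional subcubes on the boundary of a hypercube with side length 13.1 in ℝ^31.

Choose 4 of 31 axes to span the face (C(31,4) = 31465 ways), then fix each of the remaining 27 coordinates at one of its two extreme values (2^27 = 134217728 ways): 31465·134217728 = 4223160811520.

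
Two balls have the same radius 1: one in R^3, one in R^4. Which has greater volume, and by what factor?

V_3(1) ≈ 4.18879, V_4(1) ≈ 4.9348. The 4-ball is larger by a factor of 1.178.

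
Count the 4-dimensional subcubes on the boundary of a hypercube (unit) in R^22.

Number of 4-faces = C(22,4) · 2^(22-4) = 7315 · 262144 = 1917583360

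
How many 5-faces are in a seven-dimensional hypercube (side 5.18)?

Choose 5 of 7 axes to span the face (C(7,5) = 21 ways), then fix each of the remaining 2 coordinates at one of its two extreme values (2^2 = 4 ways): 21·4 = 84.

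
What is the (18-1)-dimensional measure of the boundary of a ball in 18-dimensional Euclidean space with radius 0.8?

S_18(0.8) = 2·π^(18/2)·(0.8)^17 / Γ(18/2) ≈ 0.0332957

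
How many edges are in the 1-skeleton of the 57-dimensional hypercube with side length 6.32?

Each of the 2^57 = 144115188075855872 vertices has degree 57; total edges = 57·2^57/2 = 4107282860161892352.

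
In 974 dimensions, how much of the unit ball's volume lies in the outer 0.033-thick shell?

Shell fraction = 1 - (1-0.033)^974 ≈ 1 - 6.388e-15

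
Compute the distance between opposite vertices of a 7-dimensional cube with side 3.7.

Diagonal = √7 · 3.7 ≈ 9.78928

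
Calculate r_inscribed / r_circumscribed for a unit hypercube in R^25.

r_in / r_out = (1/2) / (1√25/2) = 1/√25 ≈ 0.2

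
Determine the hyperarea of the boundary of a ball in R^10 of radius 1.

S = n·V_n(r)/r = 10·V_10(1)/1 (volume-to-surface relation), giving π^5/12 ≈ 25.5016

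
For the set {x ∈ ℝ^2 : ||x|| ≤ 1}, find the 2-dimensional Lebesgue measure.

The n-ball volume is π^(n/2)·r^n/Γ(n/2+1). With n=2, r=1: V = π ≈ 3.14159.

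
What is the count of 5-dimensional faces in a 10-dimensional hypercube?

Choose 5 of 10 axes to span the face (C(10,5) = 252 ways), then fix each of the remaining 5 coordinates at one of its two extreme values (2^5 = 32 ways): 252·32 = 8064.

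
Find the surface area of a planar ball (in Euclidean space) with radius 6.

S_2(6) = 2·π^(2/2)·(6)^1 / Γ(2/2) = 2πr = 2π·6 ≈ 37.6991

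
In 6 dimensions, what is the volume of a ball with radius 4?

Volume = π^{6/2}·(4)^6/Γ(4) = 2048·π^3/3 ≈ 21167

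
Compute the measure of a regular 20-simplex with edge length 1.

Volume = 1^20 · √(21/2^20) / 20! ≈ 1.83944e-21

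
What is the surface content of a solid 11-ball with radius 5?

S_11(5) = 2·π^(11/2)·(5)^10 / Γ(11/2) = 125000000·π^5/189 ≈ 2.02394e+08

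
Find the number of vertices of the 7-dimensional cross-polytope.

An n-cross-polytope has 2n vertices; here n = 7, giving 14.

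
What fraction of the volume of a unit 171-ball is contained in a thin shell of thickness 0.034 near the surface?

1 - (1-0.034)^171 ≈ 0.997302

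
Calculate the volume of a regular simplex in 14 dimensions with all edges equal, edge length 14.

V_14 = √(15) · 14^14 / (14! · 2^(14/2)) ≈ 3856.74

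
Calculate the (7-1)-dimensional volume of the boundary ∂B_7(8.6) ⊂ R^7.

|∂B_7(8.6)| ≈ 1.33804e+07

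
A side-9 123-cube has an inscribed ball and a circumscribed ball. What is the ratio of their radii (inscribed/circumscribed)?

r_in = 9/2 (half the side); r_out = 9√123/2 (half the diagonal). Ratio = 1/√123 ≈ 0.090167.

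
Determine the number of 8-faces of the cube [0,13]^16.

Number of 8-faces = C(16,8) · 2^(16-8) = 12870 · 256 = 3294720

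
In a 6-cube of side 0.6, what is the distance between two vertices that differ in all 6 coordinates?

d = √(0.6² + 0.6² + ... + 0.6²) [6 terms] = √(6·0.6²) = 0.6√6 ≈ 1.46969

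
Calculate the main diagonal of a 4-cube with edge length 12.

The space diagonal of an n-cube of side s is s√n. Here 12·√4 = 24.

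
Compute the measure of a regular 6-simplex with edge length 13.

V_6 = √(7) · 13^6 / (6! · 2^(6/2)) ≈ 2217.11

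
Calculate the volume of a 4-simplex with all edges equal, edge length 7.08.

Volume = 7.08^4 · √(5/2^4) / 4! ≈ 58.5257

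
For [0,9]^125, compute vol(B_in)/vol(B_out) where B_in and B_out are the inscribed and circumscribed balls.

Volume scales as r^n, and r_in/r_out = 1/√125, giving (1/√125)^125 ≈ 8.77252e-132.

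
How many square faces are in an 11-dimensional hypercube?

An n-cube has C(n,k)·2^(n-k) k-faces. Here C(11,2)·2^9 = 55·512 = 28160.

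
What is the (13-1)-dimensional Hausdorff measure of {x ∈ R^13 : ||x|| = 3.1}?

|∂B_13(3.1)| ≈ 9.32449e+06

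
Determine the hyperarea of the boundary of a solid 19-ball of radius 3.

S = n·V_n(r)/r = 19·V_19(3)/3 (volume-to-surface relation), giving 4897760256·π^9/425425 ≈ 3.43181e+08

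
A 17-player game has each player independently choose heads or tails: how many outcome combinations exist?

The 17-cube has 2^17 = 131072 vertices.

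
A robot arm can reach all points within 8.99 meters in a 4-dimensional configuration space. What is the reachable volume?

The n-ball volume is π^(n/2)·r^n/Γ(n/2+1). With n=4, r=8.99: V ≈ 32233.6.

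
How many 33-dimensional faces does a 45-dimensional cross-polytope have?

f_33(45-orthoplex) = 2^34 · (45 choose 34) = 174385909873445437440.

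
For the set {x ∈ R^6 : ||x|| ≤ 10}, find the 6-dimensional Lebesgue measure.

Volume = π^{6/2}·(10)^6/Γ(4) = 500000·π^3/3 ≈ 5.16771e+06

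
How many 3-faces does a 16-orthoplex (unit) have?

Number of 3-faces = 2^(3+1) · C(16,3+1) = 16 · 1820 = 29120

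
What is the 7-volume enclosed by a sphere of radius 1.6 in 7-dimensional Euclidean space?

The n-ball volume is π^(n/2)·r^n/Γ(n/2+1). With n=7, r=1.6: V ≈ 126.829.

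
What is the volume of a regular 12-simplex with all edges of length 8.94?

Volume = 8.94^12 · √(13/2^12) / 12! ≈ 30.6553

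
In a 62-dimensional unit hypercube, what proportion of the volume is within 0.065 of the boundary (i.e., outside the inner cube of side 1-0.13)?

1 - (1 - 2·0.065)^62 = 1 - 0.87^62 ≈ 0.999822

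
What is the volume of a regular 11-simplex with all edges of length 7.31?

V = (7.31^11 / 11!) · √((11+1) / 2^11) ≈ 6.10747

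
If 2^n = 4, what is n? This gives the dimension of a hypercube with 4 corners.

Since 2^n = 4, we have n = 2.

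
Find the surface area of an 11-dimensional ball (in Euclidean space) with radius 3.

S_11(3) = 2·π^(11/2)·(3)^10 / Γ(11/2) = 139968·π^5/35 ≈ 1.2238e+06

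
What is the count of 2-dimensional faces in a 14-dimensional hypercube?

Number of 2-faces = C(14,2) · 2^(14-2) = 91 · 4096 = 372736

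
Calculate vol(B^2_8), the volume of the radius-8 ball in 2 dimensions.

Volume = π^{2/2}·(8)^2/Γ(2) = 64·π ≈ 201.062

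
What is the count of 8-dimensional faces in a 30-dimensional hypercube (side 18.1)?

f_8(30-cube) = (30 choose 8) · 2^22 = 24548946739200.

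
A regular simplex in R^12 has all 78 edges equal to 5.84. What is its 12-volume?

V_12 = √(13) · 5.84^12 / (12! · 2^(12/2)) ≈ 0.185101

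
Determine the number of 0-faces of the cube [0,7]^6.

Choose 0 of 6 axes to span the face (C(6,0) = 1 way), then fix each of the remaining 6 coordinates at one of its two extreme values (2^6 = 64 ways): 1·64 = 64.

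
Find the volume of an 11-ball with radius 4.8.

Volume = π^{11/2}·(4.8)^11/Γ(13/2) ≈ 5.87163e+07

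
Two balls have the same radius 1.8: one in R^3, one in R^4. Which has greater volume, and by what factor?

V_3(1.8) ≈ 24.429, V_4(1.8) ≈ 51.8036. The 4-ball is larger by a factor of 2.121.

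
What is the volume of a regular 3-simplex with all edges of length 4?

Volume = (√2/12) · 4³ = 7.54247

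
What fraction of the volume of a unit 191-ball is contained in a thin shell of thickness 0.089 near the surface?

V(inner)/V(outer) = ((1-0.089)/1)^191 ≈ 1.854e-08, so the shell fraction is 0.9999999815.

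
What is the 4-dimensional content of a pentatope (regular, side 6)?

V = (6^4 / 4!) · √((4+1) / 2^4) ≈ 30.1869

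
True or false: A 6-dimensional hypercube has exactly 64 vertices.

True. The 6-cube has 2^6 = 64 vertices.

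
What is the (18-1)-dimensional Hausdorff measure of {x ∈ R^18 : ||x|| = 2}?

S_18(2) = 2·π^(18/2)·(2)^17 / Γ(18/2) = 2048·π^9/315 ≈ 193806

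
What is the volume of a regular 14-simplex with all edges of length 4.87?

V_14 = √(15) · 4.87^14 / (14! · 2^(14/2)) ≈ 0.00146498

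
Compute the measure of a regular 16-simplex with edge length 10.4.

Volume = 10.4^16 · √(17/2^16) / 16! ≈ 14.4178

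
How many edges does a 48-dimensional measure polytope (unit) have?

Number of 1-faces = C(48,1)·2^(48-1) = 48·140737488355328 = 6755399441055744.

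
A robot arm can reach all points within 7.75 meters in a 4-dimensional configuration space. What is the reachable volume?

Volume = π^{4/2}·(7.75)^4/Γ(3) ≈ 17802.3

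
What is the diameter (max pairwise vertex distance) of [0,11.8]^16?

||(11.8,11.8,...,11.8)|| = √(16)·11.8 = 47.2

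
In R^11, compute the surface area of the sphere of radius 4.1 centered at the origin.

The surface area of an n-ball is 2π^(n/2) r^(n-1) / Γ(n/2). For n=11, r=4.1: 2.78187e+07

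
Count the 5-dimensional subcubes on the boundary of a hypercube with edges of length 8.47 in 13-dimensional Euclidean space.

Choose 5 of 13 axes to span the face (C(13,5) = 1287 ways), then fix each of the remaining 8 coordinates at one of its two extreme values (2^8 = 256 ways): 1287·256 = 329472.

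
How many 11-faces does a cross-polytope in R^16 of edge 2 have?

An n-cross-polytope has 2^(k+1)·C(n,k+1) k-faces. Here 2^12·C(16,12) = 4096·1820 = 7454720.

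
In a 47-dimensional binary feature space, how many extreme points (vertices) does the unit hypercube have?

Number of vertices = 2^47 = 140737488355328.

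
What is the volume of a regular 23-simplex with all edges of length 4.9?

Volume = 4.9^23 · √(24/2^23) / 23! ≈ 4.9009e-10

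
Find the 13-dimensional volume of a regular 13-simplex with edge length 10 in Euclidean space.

Volume = 10^13 · √(14/2^13) / 13! ≈ 66.3879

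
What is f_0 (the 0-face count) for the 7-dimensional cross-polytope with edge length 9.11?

An n-cross-polytope has 2^(k+1)·C(n,k+1) k-faces. Here 2^1·C(7,1) = 2·7 = 14.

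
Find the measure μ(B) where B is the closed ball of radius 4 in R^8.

The n-ball volume is π^(n/2)·r^n/Γ(n/2+1). With n=8, r=4: V = 8192·π^4/3 ≈ 265992.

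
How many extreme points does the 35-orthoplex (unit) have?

An n-cross-polytope has 2n vertices; here n = 35, giving 70.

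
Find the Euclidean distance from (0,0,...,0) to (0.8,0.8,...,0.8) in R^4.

d = √(0.8² + 0.8² + ... + 0.8²) [4 terms] = √(4·0.8²) = 0.8√4 = 1.6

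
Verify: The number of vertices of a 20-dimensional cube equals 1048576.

True. The 20-cube has 2^20 = 1048576 vertices.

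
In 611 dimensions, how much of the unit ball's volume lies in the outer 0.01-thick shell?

Shell fraction = 1 - (1-0.01)^611 ≈ 0.997847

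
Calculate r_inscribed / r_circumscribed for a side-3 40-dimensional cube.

r_in / r_out = (3/2) / (3√40/2) = 1/√40 ≈ 0.158114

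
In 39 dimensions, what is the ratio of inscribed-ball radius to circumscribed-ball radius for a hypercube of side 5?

For an n-cube of any side s, the inradius is s/2 and the circumradius is s√n/2, so the ratio is 1/√39 ≈ 0.160128.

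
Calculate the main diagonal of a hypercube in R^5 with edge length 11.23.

d = √(11.23² + 11.23² + ... + 11.23²) [5 terms] = √(5·11.23²) = 11.23√5 ≈ 25.111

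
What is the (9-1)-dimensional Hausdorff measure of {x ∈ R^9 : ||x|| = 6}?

S_9(6) = 2·π^(9/2)·(6)^8 / Γ(9/2) = 17915904·π^4/35 ≈ 4.98621e+07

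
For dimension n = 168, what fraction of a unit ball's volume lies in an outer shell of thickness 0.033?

1 - (1-0.033)^168 ≈ 0.996438 ≈ 99.64%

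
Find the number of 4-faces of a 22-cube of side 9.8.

Number of 4-faces = C(22,4) · 2^(22-4) = 7315 · 262144 = 1917583360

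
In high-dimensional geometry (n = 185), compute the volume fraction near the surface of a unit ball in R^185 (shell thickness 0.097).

1 - (1-0.097)^185 ≈ 0.9999999937 ≈ 99.999999%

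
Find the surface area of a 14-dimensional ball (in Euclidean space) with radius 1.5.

|∂B_14(1.5)| = 177147·π^7/327680 ≈ 1632.8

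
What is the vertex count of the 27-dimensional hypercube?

Number of vertices = 2^27 = 134217728.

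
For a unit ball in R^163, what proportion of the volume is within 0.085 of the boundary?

V(inner)/V(outer) = ((1-0.085)/1)^163 ≈ 5.148e-07, so the shell fraction is 0.9999994852.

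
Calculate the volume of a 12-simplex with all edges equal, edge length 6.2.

Volume = 6.2^12 · √(13/2^12) / 12! ≈ 0.37945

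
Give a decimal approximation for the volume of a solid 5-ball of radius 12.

V = 663552·π^2/5 ≈ 1.3098e+06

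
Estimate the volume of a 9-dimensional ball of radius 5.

The n-ball volume is π^(n/2)·r^n/Γ(n/2+1). With n=9, r=5: V = 12500000·π^4/189 ≈ 6.4424e+06.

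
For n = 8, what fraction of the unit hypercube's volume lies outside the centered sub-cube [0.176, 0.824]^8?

The inner cube has side 1-2·0.176 = 0.648 and volume (0.648)^8 ≈ 0.03109, so the shell holds 0.968911 of the volume.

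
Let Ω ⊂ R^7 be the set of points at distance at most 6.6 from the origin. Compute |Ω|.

V_7(6.6) = π^(7/2) · (6.6)^7 / Γ(7/2 + 1) ≈ 2.57744e+06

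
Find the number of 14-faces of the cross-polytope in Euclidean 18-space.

Each 14-face is the convex hull of 15 vertices, one chosen as ±e_i from each of 15 distinct axes: 2^15·C(18,15) = 26738688.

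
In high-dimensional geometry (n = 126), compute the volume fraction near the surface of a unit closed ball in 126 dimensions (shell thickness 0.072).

1 - (1-0.072)^126 ≈ 0.999919 ≈ 99.9919%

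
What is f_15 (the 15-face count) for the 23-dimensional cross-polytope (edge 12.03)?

Number of 15-faces = 2^(15+1) · C(23,15+1) = 65536 · 245157 = 16066609152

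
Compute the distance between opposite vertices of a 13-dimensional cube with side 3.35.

Diagonal = √13 · 3.35 ≈ 12.0786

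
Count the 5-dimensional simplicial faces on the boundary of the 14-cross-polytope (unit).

Each 5-face is the convex hull of 6 vertices, one chosen as ±e_i from each of 6 distinct axes: 2^6·C(14,6) = 192192.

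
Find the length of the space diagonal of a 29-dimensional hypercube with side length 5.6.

||(5.6,5.6,...,5.6)|| = √(29)·5.6 ≈ 30.1569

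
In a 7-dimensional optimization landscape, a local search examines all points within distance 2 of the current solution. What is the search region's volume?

V_7(2) = π^(7/2) · (2)^7 / Γ(7/2 + 1) = 2048·π^3/105 ≈ 604.77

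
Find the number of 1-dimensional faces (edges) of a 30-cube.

The 30-cube has n·2^(n-1) = 30·2^29 = 30·536870912 = 16106127360 edges.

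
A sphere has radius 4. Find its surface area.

|∂B_3(4)| = 4πr² = 4π·(4)² ≈ 201.062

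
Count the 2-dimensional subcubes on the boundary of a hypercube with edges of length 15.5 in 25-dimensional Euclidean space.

An n-cube has C(n,k)·2^(n-k) k-faces. Here C(25,2)·2^23 = 300·8388608 = 2516582400.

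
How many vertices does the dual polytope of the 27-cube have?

An n-cross-polytope has 2n vertices; here n = 27, giving 54.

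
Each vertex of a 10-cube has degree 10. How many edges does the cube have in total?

Number of 1-faces = C(10,1)·2^(10-1) = 10·512 = 5120.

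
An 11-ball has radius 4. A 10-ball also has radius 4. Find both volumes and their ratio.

V_11(4) ≈ 7.9025e+06. V_10(4) ≈ 2.67404e+06. Ratio V_11/V_10 ≈ 2.955.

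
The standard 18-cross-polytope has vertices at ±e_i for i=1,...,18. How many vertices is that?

An n-cross-polytope has 2n vertices; here n = 18, giving 36.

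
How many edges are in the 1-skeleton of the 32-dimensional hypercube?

Each of the 2^32 = 4294967296 vertices has degree 32; total edges = 32·2^32/2 = 68719476736.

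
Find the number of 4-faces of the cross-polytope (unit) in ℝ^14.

An n-cross-polytope has 2^(k+1)·C(n,k+1) k-faces. Here 2^5·C(14,5) = 32·2002 = 64064.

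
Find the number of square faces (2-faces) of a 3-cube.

Choose 2 of 3 axes to span the face (C(3,2) = 3 ways), then fix each of the remaining 1 coordinate at one of its two extreme values (2^1 = 2 ways): 3·2 = 6.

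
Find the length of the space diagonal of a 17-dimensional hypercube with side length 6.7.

d = √(6.7² + 6.7² + ... + 6.7²) [17 terms] = √(17·6.7²) = 6.7√17 ≈ 27.6248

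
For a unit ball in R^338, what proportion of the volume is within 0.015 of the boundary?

1 - (1-0.015)^338 ≈ 0.993954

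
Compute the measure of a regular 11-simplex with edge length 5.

Volume = 5^11 · √(12/2^11) / 11! ≈ 0.0936354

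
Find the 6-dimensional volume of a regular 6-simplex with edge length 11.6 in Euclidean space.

Volume = 11.6^6 · √(7/2^6) / 6! ≈ 1119.11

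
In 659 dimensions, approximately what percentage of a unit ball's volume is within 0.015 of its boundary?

1 - (1-0.015)^659 ≈ 0.999953 ≈ 99.995274%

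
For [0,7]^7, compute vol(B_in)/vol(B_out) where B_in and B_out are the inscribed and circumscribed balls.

V_in / V_out = (r_in/r_out)^7 = (1/√7)^7 = 7^(-7/2) ≈ 0.00110194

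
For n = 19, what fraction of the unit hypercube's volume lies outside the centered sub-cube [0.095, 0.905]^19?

The inner cube has side 1-2·0.095 = 0.81 and volume (0.81)^19 ≈ 0.01825, so the shell holds 0.981752 of the volume.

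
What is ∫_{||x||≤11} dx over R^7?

The n-ball volume is π^(n/2)·r^n/Γ(n/2+1). With n=7, r=11: V = 311794736·π^3/105 ≈ 9.20723e+07.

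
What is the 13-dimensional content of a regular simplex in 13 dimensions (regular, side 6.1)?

For a regular n-simplex with edge a, V = (a^n / n!)·√((n+1)/2^n). With a=6.1, n=13: V ≈ 0.107492.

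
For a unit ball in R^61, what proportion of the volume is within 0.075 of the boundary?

V(inner)/V(outer) = ((1-0.075)/1)^61 ≈ 0.008603, so the shell fraction is 0.991397.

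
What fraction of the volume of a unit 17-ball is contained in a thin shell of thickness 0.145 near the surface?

Shell fraction = 1 - (1-0.145)^17 ≈ 0.930269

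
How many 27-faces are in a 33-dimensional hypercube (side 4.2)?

An n-cube has C(n,k)·2^(n-k) k-faces. Here C(33,27)·2^6 = 1107568·64 = 70884352.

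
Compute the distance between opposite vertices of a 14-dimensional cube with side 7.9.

||(7.9,7.9,...,7.9)|| = √(14)·7.9 ≈ 29.5591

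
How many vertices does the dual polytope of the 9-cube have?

Number of vertices = 2n = 18.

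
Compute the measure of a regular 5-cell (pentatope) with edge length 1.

For a regular n-simplex with edge a, V = (a^n / n!)·√((n+1)/2^n). With a=1, n=4: V ≈ 0.0232924.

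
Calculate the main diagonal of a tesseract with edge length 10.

The space diagonal of an n-cube of side s is s√n. Here 10·√4 = 20.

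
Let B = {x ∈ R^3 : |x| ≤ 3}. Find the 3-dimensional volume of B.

V = 36·π ≈ 113.097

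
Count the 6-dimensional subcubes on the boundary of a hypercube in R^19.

f_6(19-cube) = (19 choose 6) · 2^13 = 222265344.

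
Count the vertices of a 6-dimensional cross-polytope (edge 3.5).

The 6-dimensional cross-polytope has 2n = 2·6 = 12 vertices.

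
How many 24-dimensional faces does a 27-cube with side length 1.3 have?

An n-cube has C(n,k)·2^(n-k) k-faces. Here C(27,24)·2^3 = 2925·8 = 23400.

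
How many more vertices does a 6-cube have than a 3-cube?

The 6-cube has 2^6 = 64 vertices. The 3-cube has 2^3 = 8 vertices. Difference: 64 - 8 = 56.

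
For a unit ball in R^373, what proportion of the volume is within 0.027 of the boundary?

V(inner)/V(outer) = ((1-0.027)/1)^373 ≈ 3.682e-05, so the shell fraction is 0.999963.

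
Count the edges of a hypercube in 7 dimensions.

The 7-cube has n·2^(n-1) = 7·2^6 = 7·64 = 448 edges.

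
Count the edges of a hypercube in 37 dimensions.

Each of the 2^37 = 137438953472 vertices has degree 37; total edges = 37·2^37/2 = 2542620639232.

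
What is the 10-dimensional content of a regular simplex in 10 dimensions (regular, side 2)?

V = (2^10 / 10!) · √((10+1) / 2^10) ≈ 2.92471e-05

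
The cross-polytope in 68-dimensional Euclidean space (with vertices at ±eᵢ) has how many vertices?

Number of vertices = 2n = 136.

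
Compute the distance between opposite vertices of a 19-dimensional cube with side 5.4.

Diagonal = √19 · 5.4 ≈ 23.5381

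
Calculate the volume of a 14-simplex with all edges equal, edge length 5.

V_14 = √(15) · 5^14 / (14! · 2^(14/2)) ≈ 0.0021184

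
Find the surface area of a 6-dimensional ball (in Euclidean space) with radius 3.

S_6(3) = 2·π^(6/2)·(3)^5 / Γ(6/2) = 243·π^3 ≈ 7534.53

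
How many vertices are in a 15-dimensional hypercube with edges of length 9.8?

An n-cube has C(n,k)·2^(n-k) k-faces. Here C(15,0)·2^15 = 1·32768 = 32768.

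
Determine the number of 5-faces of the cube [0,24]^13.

f_5(13-cube) = (13 choose 5) · 2^8 = 329472.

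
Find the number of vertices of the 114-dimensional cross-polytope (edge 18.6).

The 114-dimensional cross-polytope has 2n = 2·114 = 228 vertices.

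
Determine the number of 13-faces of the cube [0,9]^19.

f_13(19-cube) = (19 choose 13) · 2^6 = 1736448.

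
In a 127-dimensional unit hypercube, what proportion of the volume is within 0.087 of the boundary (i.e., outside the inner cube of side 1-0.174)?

1 - (1 - 2·0.087)^127 = 1 - 0.826^127 ≈ 1 - 2.861e-11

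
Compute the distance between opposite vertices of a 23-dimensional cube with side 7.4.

Diagonal = √23 · 7.4 ≈ 35.4892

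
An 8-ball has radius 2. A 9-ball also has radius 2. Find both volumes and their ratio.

V_8(2) ≈ 1039.03. V_9(2) ≈ 1688.84. Ratio V_8/V_9 ≈ 0.6152.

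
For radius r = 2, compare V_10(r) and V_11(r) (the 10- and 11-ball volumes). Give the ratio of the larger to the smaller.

V_10(2) ≈ 2611.37, V_11(2) ≈ 3858.64. The 11-ball is larger by a factor of 1.478.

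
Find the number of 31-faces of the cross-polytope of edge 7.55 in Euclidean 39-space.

Each 31-face is the convex hull of 32 vertices, one chosen as ±e_i from each of 32 distinct axes: 2^32·C(39,32) = 66060621396836352.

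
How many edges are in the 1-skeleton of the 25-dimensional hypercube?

An n-cube has n·2^(n-1) edges. With n = 25: 25·16777216 = 419430400.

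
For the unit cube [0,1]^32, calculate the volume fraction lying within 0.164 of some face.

1 - (1 - 2·0.164)^32 = 1 - 0.672^32 ≈ 0.999997009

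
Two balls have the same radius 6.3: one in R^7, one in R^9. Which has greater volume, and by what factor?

V_7(6.3) ≈ 1.86108e+06, V_9(6.3) ≈ 5.15683e+07. The 9-ball is larger by a factor of 27.71.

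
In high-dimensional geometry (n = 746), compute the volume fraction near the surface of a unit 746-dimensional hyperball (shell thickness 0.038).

1 - (1-0.038)^746 ≈ 1 - 2.809e-13 ≈ (100 - 2.81e-11)%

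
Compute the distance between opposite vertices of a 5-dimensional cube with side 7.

Diagonal = √5 · 7 ≈ 15.6525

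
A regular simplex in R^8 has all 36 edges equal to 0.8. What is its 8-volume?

V_8 = √(9) · 0.8^8 / (8! · 2^(8/2)) ≈ 7.8019e-07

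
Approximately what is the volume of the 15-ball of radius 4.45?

The n-ball volume is π^(n/2)·r^n/Γ(n/2+1). With n=15, r=4.45: V ≈ 2.02689e+09.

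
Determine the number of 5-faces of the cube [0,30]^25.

Number of 5-faces = C(25,5) · 2^(25-5) = 53130 · 1048576 = 55710842880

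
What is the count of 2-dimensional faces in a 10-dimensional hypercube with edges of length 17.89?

f_2(10-cube) = (10 choose 2) · 2^8 = 11520.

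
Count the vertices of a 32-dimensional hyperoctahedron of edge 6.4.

The vertices are ±e_1, ..., ±e_32, so there are 2·32 = 64.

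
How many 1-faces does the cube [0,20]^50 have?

An n-cube has n·2^(n-1) edges. With n = 50: 50·562949953421312 = 28147497671065600.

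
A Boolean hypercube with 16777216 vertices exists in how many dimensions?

2^n = 16777216 ⇒ n = log_2(16777216) = 24.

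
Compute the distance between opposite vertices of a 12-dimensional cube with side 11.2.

Diagonal = √12 · 11.2 ≈ 38.7979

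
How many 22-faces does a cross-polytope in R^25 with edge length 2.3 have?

f_22(25-orthoplex) = 2^23 · (25 choose 23) = 2516582400.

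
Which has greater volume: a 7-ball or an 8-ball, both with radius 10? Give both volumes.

V_7(10) ≈ 4.72477e+07. V_8(10) ≈ 4.05871e+08. The 8-ball is larger.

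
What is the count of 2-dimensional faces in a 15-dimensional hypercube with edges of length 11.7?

f_2(15-cube) = (15 choose 2) · 2^13 = 860160.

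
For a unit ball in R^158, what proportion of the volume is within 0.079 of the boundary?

1 - (1-0.079)^158 ≈ 0.9999977456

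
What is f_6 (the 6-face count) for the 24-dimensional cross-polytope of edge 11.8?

f_6(24-orthoplex) = 2^7 · (24 choose 7) = 44301312.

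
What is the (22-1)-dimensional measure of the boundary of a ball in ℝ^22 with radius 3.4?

|∂B_22(3.4)| ≈ 2.34949e+10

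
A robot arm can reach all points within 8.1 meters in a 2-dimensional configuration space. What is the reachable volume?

Volume = π^{2/2}·(8.1)^2/Γ(2) ≈ 206.12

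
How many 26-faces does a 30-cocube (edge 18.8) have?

Number of 26-faces = 2^(26+1) · C(30,26+1) = 134217728 · 4060 = 544923975680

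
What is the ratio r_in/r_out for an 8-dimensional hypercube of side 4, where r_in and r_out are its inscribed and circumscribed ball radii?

r_in = 4/2 (half the side); r_out = 4√8/2 (half the diagonal). Ratio = 1/√8 ≈ 0.353553.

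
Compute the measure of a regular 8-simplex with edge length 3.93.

V = (3.93^8 / 8!) · √((8+1) / 2^8) ≈ 0.264619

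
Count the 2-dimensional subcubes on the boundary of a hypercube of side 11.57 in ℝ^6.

f_2(6-cube) = (6 choose 2) · 2^4 = 240.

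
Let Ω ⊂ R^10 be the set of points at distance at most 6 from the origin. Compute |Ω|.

The n-ball volume is π^(n/2)·r^n/Γ(n/2+1). With n=10, r=6: V = 2519424·π^5/5 ≈ 1.54199e+08.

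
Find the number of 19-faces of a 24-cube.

f_19(24-cube) = (24 choose 19) · 2^5 = 1360128.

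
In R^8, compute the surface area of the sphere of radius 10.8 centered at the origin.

|∂B_8(10.8)| ≈ 5.56474e+08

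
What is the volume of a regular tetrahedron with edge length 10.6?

Volume = (√2/12) · 10.6³ = 140.363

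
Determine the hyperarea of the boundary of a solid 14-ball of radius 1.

S = n·V_n(r)/r = 14·V_14(1)/1 (volume-to-surface relation), giving π^7/360 ≈ 8.3897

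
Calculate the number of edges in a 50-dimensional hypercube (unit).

Each of the 2^50 = 1125899906842624 vertices has degree 50; total edges = 50·2^50/2 = 28147497671065600.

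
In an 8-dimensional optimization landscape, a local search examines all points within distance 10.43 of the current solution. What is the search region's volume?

Volume = π^{8/2}·(10.43)^8/Γ(5) ≈ 5.68411e+08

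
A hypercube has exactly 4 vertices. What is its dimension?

n = log_2(4) = 2.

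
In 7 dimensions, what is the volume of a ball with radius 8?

V = 33554432·π^3/105 ≈ 9.90855e+06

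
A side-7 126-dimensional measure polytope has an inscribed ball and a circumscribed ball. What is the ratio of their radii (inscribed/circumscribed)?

For an n-cube of any side s, the inradius is s/2 and the circumradius is s√n/2, so the ratio is 1/√126 ≈ 0.0890871.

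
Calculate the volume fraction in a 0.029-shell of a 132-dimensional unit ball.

1 - (1-0.029)^132 ≈ 0.979444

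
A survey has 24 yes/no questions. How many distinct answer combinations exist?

Number of vertices = 2^24 = 16777216.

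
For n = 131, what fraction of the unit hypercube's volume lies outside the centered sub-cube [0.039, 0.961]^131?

Shell fraction = 1 - (1-0.078)^131 ≈ 0.999976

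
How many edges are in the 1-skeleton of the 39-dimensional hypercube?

The 39-cube has n·2^(n-1) = 39·2^38 = 39·274877906944 = 10720238370816 edges.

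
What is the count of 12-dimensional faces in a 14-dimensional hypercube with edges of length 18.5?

Choose 12 of 14 axes to span the face (C(14,12) = 91 ways), then fix each of the remaining 2 coordinates at one of its two extreme values (2^2 = 4 ways): 91·4 = 364.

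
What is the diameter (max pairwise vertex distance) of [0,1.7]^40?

Diagonal = √40 · 1.7 ≈ 10.7517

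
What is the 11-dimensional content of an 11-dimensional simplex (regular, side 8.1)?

V_11 = √(12) · 8.1^11 / (11! · 2^(11/2)) ≈ 18.8845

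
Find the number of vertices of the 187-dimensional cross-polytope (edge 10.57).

Number of vertices = 2n = 374.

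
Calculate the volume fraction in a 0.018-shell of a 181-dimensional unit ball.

V(inner)/V(outer) = ((1-0.018)/1)^181 ≈ 0.03734, so the shell fraction is 0.96266.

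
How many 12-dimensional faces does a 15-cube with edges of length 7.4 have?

Number of 12-faces = C(15,12) · 2^(15-12) = 455 · 8 = 3640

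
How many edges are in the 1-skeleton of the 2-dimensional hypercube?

The 2-cube has n·2^(n-1) = 2·2^1 = 2·2 = 4 edges.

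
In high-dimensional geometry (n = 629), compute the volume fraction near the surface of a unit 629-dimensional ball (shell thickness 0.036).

1 - (1-0.036)^629 ≈ 1 - 9.648e-11 ≈ (100 - 9.65e-09)%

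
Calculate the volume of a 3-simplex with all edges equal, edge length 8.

Volume = (√2/12) · 8³ = 60.3398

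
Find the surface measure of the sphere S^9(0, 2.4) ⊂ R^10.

The surface area of an n-ball is 2π^(n/2) r^(n-1) / Γ(n/2). For n=10, r=2.4: 67370.4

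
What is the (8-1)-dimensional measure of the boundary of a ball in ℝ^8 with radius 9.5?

S = n·V_n(r)/r = 8·V_8(9.5)/9.5 (volume-to-surface relation), giving 893871739·π^4/384 ≈ 2.26748e+08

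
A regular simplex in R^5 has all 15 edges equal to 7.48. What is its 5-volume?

V = (7.48^5 / 5!) · √((5+1) / 2^5) ≈ 84.4943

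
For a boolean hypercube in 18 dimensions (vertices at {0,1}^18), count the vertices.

An n-cube has 2^n vertices; for n = 18 that is 2^18 = 262144.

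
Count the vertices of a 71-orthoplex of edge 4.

An n-cross-polytope has 2n vertices; here n = 71, giving 142.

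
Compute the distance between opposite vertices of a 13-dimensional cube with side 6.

Diagonal = √13 · 6 ≈ 21.6333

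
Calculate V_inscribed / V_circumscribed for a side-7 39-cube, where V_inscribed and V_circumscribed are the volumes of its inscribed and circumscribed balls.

V_in/V_out = n^(-n/2) = 39^(-39/2) ≈ 9.42411e-32.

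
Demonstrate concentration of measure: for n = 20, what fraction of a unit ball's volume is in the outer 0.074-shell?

1 - (1-0.074)^20 ≈ 0.785108 ≈ 78.51%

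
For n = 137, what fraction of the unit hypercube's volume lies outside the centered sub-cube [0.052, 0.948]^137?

Shell fraction = 1 - (1-0.104)^137 ≈ 0.9999997075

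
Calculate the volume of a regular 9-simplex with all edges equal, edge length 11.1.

Volume = 11.1^9 · √(10/2^9) / 9! ≈ 985.165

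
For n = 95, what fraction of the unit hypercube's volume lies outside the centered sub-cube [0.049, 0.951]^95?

1 - (1 - 2·0.049)^95 = 1 - 0.902^95 ≈ 0.999944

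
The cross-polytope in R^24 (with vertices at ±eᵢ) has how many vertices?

The 24-dimensional cross-polytope has 2n = 2·24 = 48 vertices.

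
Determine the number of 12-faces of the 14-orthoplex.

Number of 12-faces = 2^(12+1) · C(14,12+1) = 8192 · 14 = 114688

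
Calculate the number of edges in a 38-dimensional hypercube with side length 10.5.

Number of 1-faces = C(38,1)·2^(38-1) = 38·137438953472 = 5222680231936.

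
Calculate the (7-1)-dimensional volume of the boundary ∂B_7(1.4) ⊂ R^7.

The surface area of an n-ball is 2π^(n/2) r^(n-1) / Γ(n/2). For n=7, r=1.4: 249.027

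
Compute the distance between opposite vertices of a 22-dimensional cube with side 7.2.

||(7.2,7.2,...,7.2)|| = √(22)·7.2 ≈ 33.771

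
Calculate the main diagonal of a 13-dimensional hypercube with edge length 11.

Diagonal = √13 · 11 ≈ 39.6611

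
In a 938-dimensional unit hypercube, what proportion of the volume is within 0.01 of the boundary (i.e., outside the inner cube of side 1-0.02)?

1 - (1 - 2·0.01)^938 = 1 - 0.98^938 ≈ 0.9999999941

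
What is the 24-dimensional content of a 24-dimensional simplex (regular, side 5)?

V_24 = √(25) · 5^24 / (24! · 2^(24/2)) ≈ 1.17269e-10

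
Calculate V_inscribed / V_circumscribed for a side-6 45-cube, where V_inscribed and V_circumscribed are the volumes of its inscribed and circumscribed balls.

V_in/V_out = n^(-n/2) = 45^(-45/2) ≈ 6.34919e-38.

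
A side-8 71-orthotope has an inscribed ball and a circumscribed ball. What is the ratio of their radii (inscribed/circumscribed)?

For an n-cube of any side s, the inradius is s/2 and the circumradius is s√n/2, so the ratio is 1/√71 ≈ 0.118678.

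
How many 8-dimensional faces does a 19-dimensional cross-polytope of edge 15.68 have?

f_8(19-orthoplex) = 2^9 · (19 choose 9) = 47297536.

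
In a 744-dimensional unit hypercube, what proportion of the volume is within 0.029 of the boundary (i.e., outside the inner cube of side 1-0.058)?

1 - (1 - 2·0.029)^744 = 1 - 0.942^744 ≈ 1 - 4.942e-20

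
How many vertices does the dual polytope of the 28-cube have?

An n-cross-polytope has 2n vertices; here n = 28, giving 56.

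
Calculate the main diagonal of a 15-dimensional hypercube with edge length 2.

Diagonal = √15 · 2 ≈ 7.74597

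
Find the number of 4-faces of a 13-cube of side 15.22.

Choose 4 of 13 axes to span the face (C(13,4) = 715 ways), then fix each of the remaining 9 coordinates at one of its two extreme values (2^9 = 512 ways): 715·512 = 366080.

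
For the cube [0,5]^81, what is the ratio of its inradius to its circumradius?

Ratio = (s/2)/(s√81/2) = 81^(-1/2) ≈ 0.111111.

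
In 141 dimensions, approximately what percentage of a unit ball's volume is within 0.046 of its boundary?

1 - (1-0.046)^141 ≈ 0.998693 ≈ 99.87%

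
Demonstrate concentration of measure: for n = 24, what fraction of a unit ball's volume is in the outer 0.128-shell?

1 - (1-0.128)^24 ≈ 0.962641 ≈ 96.26%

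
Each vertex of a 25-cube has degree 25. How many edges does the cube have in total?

An n-cube has n·2^(n-1) edges. With n = 25: 25·16777216 = 419430400.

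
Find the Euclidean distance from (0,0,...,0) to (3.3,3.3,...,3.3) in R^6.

The space diagonal of an n-cube of side s is s√n. Here 3.3·√6 ≈ 8.08332.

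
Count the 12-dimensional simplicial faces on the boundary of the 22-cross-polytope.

f_12(22-orthoplex) = 2^13 · (22 choose 13) = 4074864640.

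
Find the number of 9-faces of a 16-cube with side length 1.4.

Choose 9 of 16 axes to span the face (C(16,9) = 11440 ways), then fix each of the remaining 7 coordinates at one of its two extreme values (2^7 = 128 ways): 11440·128 = 1464320.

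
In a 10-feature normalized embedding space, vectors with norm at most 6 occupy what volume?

V_10(6) = π^(10/2) · (6)^10 / Γ(10/2 + 1) = 2519424·π^5/5 ≈ 1.54199e+08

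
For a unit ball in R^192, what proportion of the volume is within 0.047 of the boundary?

V(inner)/V(outer) = ((1-0.047)/1)^192 ≈ 9.679e-05, so the shell fraction is 0.999903.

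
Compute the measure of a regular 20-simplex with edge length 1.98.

V_20 = √(21) · 1.98^20 / (20! · 2^(20/2)) ≈ 1.57757e-15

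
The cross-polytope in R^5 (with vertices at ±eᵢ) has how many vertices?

The vertices are ±e_1, ..., ±e_5, so there are 2·5 = 10.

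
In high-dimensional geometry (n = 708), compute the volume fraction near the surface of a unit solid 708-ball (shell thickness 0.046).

1 - (1-0.046)^708 ≈ 1 - 3.313e-15 ≈ (100 - 3.33e-13)%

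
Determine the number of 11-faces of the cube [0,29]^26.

Number of 11-faces = C(26,11) · 2^(26-11) = 7726160 · 32768 = 253170810880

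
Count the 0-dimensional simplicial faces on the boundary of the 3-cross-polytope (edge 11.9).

Number of 0-faces = 2^(0+1) · C(3,0+1) = 2 · 3 = 6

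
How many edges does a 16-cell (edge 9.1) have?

f_1(4-orthoplex) = 2^2 · (4 choose 2) = 24.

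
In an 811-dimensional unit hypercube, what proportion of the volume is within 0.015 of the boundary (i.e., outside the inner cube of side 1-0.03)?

1 - (1 - 2·0.015)^811 = 1 - 0.97^811 ≈ 1 - 1.87e-11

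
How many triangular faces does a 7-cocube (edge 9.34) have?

An n-cross-polytope has 2^(k+1)·C(n,k+1) k-faces. Here 2^3·C(7,3) = 8·35 = 280.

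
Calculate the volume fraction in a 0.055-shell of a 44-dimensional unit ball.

V(inner)/V(outer) = ((1-0.055)/1)^44 ≈ 0.08298, so the shell fraction is 0.917015.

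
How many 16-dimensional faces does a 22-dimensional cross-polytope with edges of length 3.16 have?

Number of 16-faces = 2^(16+1) · C(22,16+1) = 131072 · 26334 = 3451650048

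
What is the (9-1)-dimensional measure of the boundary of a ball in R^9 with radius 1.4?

The surface area of an n-ball is 2π^(n/2) r^(n-1) / Γ(n/2). For n=9, r=1.4: 438.111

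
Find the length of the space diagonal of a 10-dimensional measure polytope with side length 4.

Diagonal = √10 · 4 ≈ 12.6491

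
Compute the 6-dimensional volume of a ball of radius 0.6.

The n-ball volume is π^(n/2)·r^n/Γ(n/2+1). With n=6, r=0.6: V ≈ 0.241105.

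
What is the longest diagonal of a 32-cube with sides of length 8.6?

The space diagonal of an n-cube of side s is s√n. Here 8.6·√32 ≈ 48.6489.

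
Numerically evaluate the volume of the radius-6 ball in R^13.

V = 61917364224·π^6/5005 ≈ 1.18934e+10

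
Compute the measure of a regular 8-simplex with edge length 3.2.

V = (3.2^8 / 8!) · √((8+1) / 2^8) ≈ 0.0511306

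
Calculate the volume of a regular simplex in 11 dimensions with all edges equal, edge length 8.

Volume = 8^11 · √(12/2^11) / 11! ≈ 16.4725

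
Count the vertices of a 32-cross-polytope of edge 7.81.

The vertices are ±e_1, ..., ±e_32, so there are 2·32 = 64.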